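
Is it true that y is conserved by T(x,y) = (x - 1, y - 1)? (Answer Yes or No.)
No

Substitute T(x,y) = (x - 1, y - 1) into the expression and compare with the original.

Original: y
After applying T: (y - 1) = y - 1

This differs from the original y (difference: -1), so the expression is NOT invariant.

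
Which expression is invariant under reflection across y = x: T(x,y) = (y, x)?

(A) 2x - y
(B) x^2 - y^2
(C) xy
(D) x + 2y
C

The map is reflection across y = x: T(x,y) = (y, x).
Substitute the transformed coordinates into each option and compare with the original:
(A) 2x - y  ->  2(y) - (x) = -x + 2y   [differs from 2x - y: not invariant]
(B) x^2 - y^2  ->  (y)^2 - (x)^2 = -x^2 + y^2   [differs from x^2 - y^2: not invariant]
(C) xy  ->  (y)(x) = xy   [equals xy: invariant]
(D) x + 2y  ->  (y) + 2(x) = 2x + y   [differs from x + 2y: not invariant]

Only option (C), xy, is unchanged by the transformation.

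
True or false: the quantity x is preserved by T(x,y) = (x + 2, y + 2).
False

Substitute T(x,y) = (x + 2, y + 2) into the expression and compare with the original.

Original: x
After applying T: (x + 2) = x + 2

This differs from the original x (difference: 2), so the expression is NOT invariant.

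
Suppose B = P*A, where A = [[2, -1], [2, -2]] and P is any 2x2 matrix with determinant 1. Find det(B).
-2

By the multiplicative property of determinants, det(B) = det(P*A) = det(P) * det(A) = det(A),
so the determinant is invariant under multiplication by any determinant-1 matrix; we just need det(A).

det(A) = (2)(-2) - (-1)(2) = -4 - (-2) = -2

Therefore det(B) = 1 * (-2) = -2.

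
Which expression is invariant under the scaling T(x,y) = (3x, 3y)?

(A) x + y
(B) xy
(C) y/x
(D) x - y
C

Under the uniform scaling T(x,y) = (3x, 3y):
Substitute the transformed coordinates into each option and compare with the original:
(A) x + y  ->  (3x) + (3y) = 3x + 3y   [differs from x + y: not invariant]
(B) xy  ->  (3x)(3y) = 9xy   [differs from xy: not invariant]
(C) y/x  ->  (3y)/(3x) = y/x   [equals y/x: invariant]
(D) x - y  ->  (3x) - (3y) = 3x - 3y   [differs from x - y: not invariant]

Only option (C), y/x, is unchanged by the transformation.
The common factor 3 cancels in a ratio of coordinates, while sums, products and sums of squares pick up factors of 3 or 9.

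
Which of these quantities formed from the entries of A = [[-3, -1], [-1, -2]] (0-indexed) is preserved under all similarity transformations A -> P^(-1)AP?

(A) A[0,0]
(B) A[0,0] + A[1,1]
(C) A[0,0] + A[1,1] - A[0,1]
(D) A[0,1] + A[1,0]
B

A[0,0] + A[1,1] is the trace of A. By the cyclic property of the trace, tr(P^(-1)AP) = tr(APP^(-1)) = tr(A), so it is the same for every matrix similar to A.

The other combinations are not similarity invariants. For example, take P = [[1, -1], [0, 1]] (det P = 1), so P^(-1) = [[1, 1], [0, 1]] and
B = P^(-1)AP = [[-4, 1], [-1, -1]].
Evaluating each option on A and on B:
(A) A[0,0]: -3 for A, -4 for B -> changes
(B) A[0,0] + A[1,1]: -5 for A, -5 for B -> unchanged
(C) A[0,0] + A[1,1] - A[0,1]: -4 for A, -6 for B -> changes
(D) A[0,1] + A[1,0]: -2 for A, 0 for B -> changes

Only (B) A[0,0] + A[1,1] = -5 survives (and it does so for every P, not just this one), so it is the invariant.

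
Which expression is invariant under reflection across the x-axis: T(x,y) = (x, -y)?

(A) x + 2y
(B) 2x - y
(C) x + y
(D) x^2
D

The map is reflection across the x-axis: T(x,y) = (x, -y).
Substitute the transformed coordinates into each option and compare with the original:
(A) x + 2y  ->  (x) + 2(-y) = x - 2y   [differs from x + 2y: not invariant]
(B) 2x - y  ->  2(x) - (-y) = 2x + y   [differs from 2x - y: not invariant]
(C) x + y  ->  (x) + (-y) = x - y   [differs from x + y: not invariant]
(D) x^2  ->  (x)^2 = x^2   [equals x^2: invariant]

Only option (D), x^2, is unchanged by the transformation.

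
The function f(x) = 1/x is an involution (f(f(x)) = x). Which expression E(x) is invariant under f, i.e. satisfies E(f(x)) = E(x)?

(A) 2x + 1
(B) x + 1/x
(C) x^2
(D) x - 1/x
B

Replace x by f(x) = 1/x in each option and simplify. As a quick numerical cross-check, also compare E(5) with E(f(5)) = E(1/5).

(A) 2x + 1  ->  2(1/x) + 1 = (x + 2)/x; check: E(5) = 11 but E(1/5) = 7/5.   [not invariant]
(B) x + 1/x  ->  (1/x) + 1/(1/x), which simplifies back to x + 1/x; check: E(5) = 26/5, E(1/5) = 26/5.   [invariant]
(C) x^2  ->  (1/x)^2 = x^(-2); check: E(5) = 25 but E(1/5) = 1/25.   [not invariant]
(D) x - 1/x  ->  (1/x) - 1/(1/x) = -x + 1/x; check: E(5) = 24/5 but E(1/5) = -24/5.   [not invariant]

Only (B) is unchanged. E is symmetric under swapping x with f(x) = 1/x, which is exactly what an involution does.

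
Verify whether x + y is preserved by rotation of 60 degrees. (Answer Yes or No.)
No

Applying rotation by 60 degrees: x' = x*cos(60 degrees) - y*sin(60 degrees) = x/2 - sqrt(3)y/2, y' = x*sin(60 degrees) + y*cos(60 degrees) = sqrt(3)x/2 + y/2

Substituting into x + y:
(x/2 - sqrt(3)y/2) + (sqrt(3)x/2 + y/2)
= x/2 + sqrt(3)x/2 - sqrt(3)y/2 + y/2

This differs from the original expression x + y, so it is NOT invariant.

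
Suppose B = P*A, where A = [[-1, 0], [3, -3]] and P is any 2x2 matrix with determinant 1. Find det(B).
3

By the multiplicative property of determinants, det(B) = det(P*A) = det(P) * det(A) = det(A),
so the determinant is invariant under multiplication by any determinant-1 matrix; we just need det(A).

det(A) = (-1)(-3) - (0)(3) = 3 - 0 = 3

Therefore det(B) = 1 * 3 = 3.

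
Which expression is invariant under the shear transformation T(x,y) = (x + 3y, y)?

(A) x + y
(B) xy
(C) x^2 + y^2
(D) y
D

Under the shear T(x,y) = (x + 3y, y):
Substitute the transformed coordinates into each option and compare with the original:
(A) x + y  ->  (x + 3y) + (y) = x + 4y   [differs from x + y: not invariant]
(B) xy  ->  (x + 3y)(y) = xy + 3y^2   [differs from xy: not invariant]
(C) x^2 + y^2  ->  (x + 3y)^2 + (y)^2 = x^2 + 6xy + 10y^2   [differs from x^2 + y^2: not invariant]
(D) y  ->  (y) = y   [equals y: invariant]

Only option (D), y, is unchanged by the transformation.
A horizontal shear moves points parallel to the x-axis, so the y-coordinate (and any function of y alone) is unchanged.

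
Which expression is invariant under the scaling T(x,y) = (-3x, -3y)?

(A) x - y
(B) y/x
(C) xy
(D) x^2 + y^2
B

Under the uniform scaling T(x,y) = (-3x, -3y):
Substitute the transformed coordinates into each option and compare with the original:
(A) x - y  ->  (-3x) - (-3y) = -3x + 3y   [differs from x - y: not invariant]
(B) y/x  ->  (-3y)/(-3x) = y/x   [equals y/x: invariant]
(C) xy  ->  (-3x)(-3y) = 9xy   [differs from xy: not invariant]
(D) x^2 + y^2  ->  (-3x)^2 + (-3y)^2 = 9x^2 + 9y^2   [differs from x^2 + y^2: not invariant]

Only option (B), y/x, is unchanged by the transformation.
The common factor -3 cancels in a ratio of coordinates, while sums, products and sums of squares pick up factors of -3 or 9.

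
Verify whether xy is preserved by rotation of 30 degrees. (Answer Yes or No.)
No

Applying rotation by 30 degrees: x' = x*cos(30 degrees) - y*sin(30 degrees) = sqrt(3)x/2 - y/2, y' = x*sin(30 degrees) + y*cos(30 degrees) = x/2 + sqrt(3)y/2

Substituting into xy:
(sqrt(3)x/2 - y/2)(x/2 + sqrt(3)y/2)
= sqrt(3)x^2/4 + xy/2 - sqrt(3)y^2/4

This differs from the original expression xy, so it is NOT invariant.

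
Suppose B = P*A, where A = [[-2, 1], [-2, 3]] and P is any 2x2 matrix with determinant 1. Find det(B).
-4

By the multiplicative property of determinants, det(B) = det(P*A) = det(P) * det(A) = det(A),
so the determinant is invariant under multiplication by any determinant-1 matrix; we just need det(A).

det(A) = (-2)(3) - (1)(-2) = -6 - (-2) = -4

Therefore det(B) = 1 * (-4) = -4.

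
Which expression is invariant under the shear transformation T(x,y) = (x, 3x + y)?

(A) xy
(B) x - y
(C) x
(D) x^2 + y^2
C

Under the shear T(x,y) = (x, 3x + y):
Substitute the transformed coordinates into each option and compare with the original:
(A) xy  ->  (x)(3x + y) = 3x^2 + xy   [differs from xy: not invariant]
(B) x - y  ->  (x) - (3x + y) = -2x - y   [differs from x - y: not invariant]
(C) x  ->  (x) = x   [equals x: invariant]
(D) x^2 + y^2  ->  (x)^2 + (3x + y)^2 = 10x^2 + 6xy + y^2   [differs from x^2 + y^2: not invariant]

Only option (C), x, is unchanged by the transformation.
A vertical shear moves points parallel to the y-axis, so the x-coordinate (and any function of x alone) is unchanged.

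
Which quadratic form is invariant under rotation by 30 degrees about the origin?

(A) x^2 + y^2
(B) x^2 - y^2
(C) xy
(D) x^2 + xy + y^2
A

Rotation by 30 degrees sends (x, y) to (sqrt(3)x/2 - y/2, x/2 + sqrt(3)y/2).
Substitute the transformed coordinates into each option and compare with the original:
(A) x^2 + y^2  ->  (sqrt(3)x/2 - y/2)^2 + (x/2 + sqrt(3)y/2)^2 = x^2 + y^2   [equals x^2 + y^2: invariant]
(B) x^2 - y^2  ->  (sqrt(3)x/2 - y/2)^2 - (x/2 + sqrt(3)y/2)^2 = x^2/2 - sqrt(3)xy - y^2/2   [differs from x^2 - y^2: not invariant]
(C) xy  ->  (sqrt(3)x/2 - y/2)(x/2 + sqrt(3)y/2) = sqrt(3)x^2/4 + xy/2 - sqrt(3)y^2/4   [differs from xy: not invariant]
(D) x^2 + xy + y^2  ->  (sqrt(3)x/2 - y/2)^2 + (sqrt(3)x/2 - y/2)(x/2 + sqrt(3)y/2) + (x/2 + sqrt(3)y/2)^2 = sqrt(3)x^2/4 + x^2 + xy/2 - sqrt(3)y^2/4 + y^2   [differs from x^2 + xy + y^2: not invariant]

Only option (A), x^2 + y^2, is unchanged by the transformation.
x^2 + y^2 is the squared distance from the origin, which rotations preserve.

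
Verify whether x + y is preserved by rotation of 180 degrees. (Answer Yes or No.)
No

Applying rotation by 180 degrees: x' = x*cos(180 degrees) - y*sin(180 degrees) = -x, y' = x*sin(180 degrees) + y*cos(180 degrees) = -y

Substituting into x + y:
(-x) + (-y)
= -x - y

This differs from the original expression x + y, so it is NOT invariant.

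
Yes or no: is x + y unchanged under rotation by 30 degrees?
No

Applying rotation by 30 degrees: x' = x*cos(30 degrees) - y*sin(30 degrees) = sqrt(3)x/2 - y/2, y' = x*sin(30 degrees) + y*cos(30 degrees) = x/2 + sqrt(3)y/2

Substituting into x + y:
(sqrt(3)x/2 - y/2) + (x/2 + sqrt(3)y/2)
= x/2 + sqrt(3)x/2 - y/2 + sqrt(3)y/2

This differs from the original expression x + y, so it is NOT invariant.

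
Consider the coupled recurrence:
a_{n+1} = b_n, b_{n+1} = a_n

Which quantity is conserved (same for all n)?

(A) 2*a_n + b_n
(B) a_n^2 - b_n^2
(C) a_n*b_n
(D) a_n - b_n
C

Replace a_n by a_{n+1} = b_n and b_n by b_{n+1} = a_n in each option and simplify:
(A) 2*a_n + b_n  ->  2*(b_n) + (a_n) = a_n + 2*b_n   [not conserved]
(B) a_n^2 - b_n^2  ->  (b_n)^2 - (a_n)^2 = -a_n^2 + b_n^2   [not conserved]
(C) a_n*b_n  ->  (b_n)*(a_n) = a_n*b_n   [conserved]
(D) a_n - b_n  ->  (b_n) - (a_n) = -a_n + b_n   [not conserved]

Only (C) a_n*b_n returns to itself after one step, so it is the conserved quantity.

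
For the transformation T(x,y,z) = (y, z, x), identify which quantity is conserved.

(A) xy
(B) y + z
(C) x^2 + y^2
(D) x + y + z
D

Apply T(x,y,z) = (y, z, x) to each option, i.e. replace (x, y, z) by the transformed coordinates.
Substitute the transformed coordinates into each option and compare with the original:
(A) xy  ->  (y)(z) = yz   [differs from xy: not invariant]
(B) y + z  ->  (z) + (x) = x + z   [differs from y + z: not invariant]
(C) x^2 + y^2  ->  (y)^2 + (z)^2 = y^2 + z^2   [differs from x^2 + y^2: not invariant]
(D) x + y + z  ->  (y) + (z) + (x) = x + y + z   [equals x + y + z: invariant]

Only option (D), x + y + z, is unchanged by the transformation.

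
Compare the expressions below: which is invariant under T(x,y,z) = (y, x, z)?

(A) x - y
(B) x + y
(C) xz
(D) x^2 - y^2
B

Apply T(x,y,z) = (y, x, z) to each option, i.e. replace (x, y, z) by the transformed coordinates.
Substitute the transformed coordinates into each option and compare with the original:
(A) x - y  ->  (y) - (x) = -x + y   [differs from x - y: not invariant]
(B) x + y  ->  (y) + (x) = x + y   [equals x + y: invariant]
(C) xz  ->  (y)(z) = yz   [differs from xz: not invariant]
(D) x^2 - y^2  ->  (y)^2 - (x)^2 = -x^2 + y^2   [differs from x^2 - y^2: not invariant]

Only option (B), x + y, is unchanged by the transformation.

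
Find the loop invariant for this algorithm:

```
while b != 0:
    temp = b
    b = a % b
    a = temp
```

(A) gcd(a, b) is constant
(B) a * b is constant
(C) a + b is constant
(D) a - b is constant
A

A loop invariant must hold before the first iteration and be re-established by every execution of the body.

(A) gcd(a, b) is constant: One iteration replaces (a, b) by (b, a mod b). Since a mod b = a - q*b for an integer q, any common divisor of a and b divides b and a mod b, and conversely; hence gcd(b, a mod b) = gcd(a, b). For instance (35, 4) -> (4, 3) keeps gcd = 1. At exit b = 0 and a = gcd of the original inputs.

The other options fail:
(B) a * b is constant: e.g. (a, b) = (35, 4) -> (4, 3): the product goes from 140 to 12.
(C) a + b is constant: e.g. (a, b) = (35, 4) -> (4, 3): the sum goes from 39 to 7.
(D) a - b is constant: e.g. (a, b) = (35, 4) -> (4, 3): the difference goes from 31 to 1.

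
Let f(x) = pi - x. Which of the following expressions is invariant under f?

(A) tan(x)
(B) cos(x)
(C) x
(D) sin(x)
D

For f(x) = pi - x:
sin(pi - x) = sin(x), so sine is invariant under this transformation.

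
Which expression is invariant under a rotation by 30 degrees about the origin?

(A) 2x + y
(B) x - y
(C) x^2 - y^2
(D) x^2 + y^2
D

A rotation by 30 degrees sends (x, y) to (sqrt(3)x/2 - y/2, x/2 + sqrt(3)y/2).
Substitute the transformed coordinates into each option and compare with the original:
(A) 2x + y  ->  2(sqrt(3)x/2 - y/2) + (x/2 + sqrt(3)y/2) = x/2 + sqrt(3)x - y + sqrt(3)y/2   [differs from 2x + y: not invariant]
(B) x - y  ->  (sqrt(3)x/2 - y/2) - (x/2 + sqrt(3)y/2) = -x/2 + sqrt(3)x/2 - sqrt(3)y/2 - y/2   [differs from x - y: not invariant]
(C) x^2 - y^2  ->  (sqrt(3)x/2 - y/2)^2 - (x/2 + sqrt(3)y/2)^2 = x^2/2 - sqrt(3)xy - y^2/2   [differs from x^2 - y^2: not invariant]
(D) x^2 + y^2  ->  (sqrt(3)x/2 - y/2)^2 + (x/2 + sqrt(3)y/2)^2 = x^2 + y^2   [equals x^2 + y^2: invariant]

Only option (D), x^2 + y^2, is unchanged by the transformation.
Geometrically, x^2 + y^2 is the squared distance from the origin, which every rotation about the origin preserves.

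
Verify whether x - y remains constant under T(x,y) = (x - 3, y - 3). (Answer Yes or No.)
Yes

Substitute T(x,y) = (x - 3, y - 3) into the expression and compare with the original.

Original: x - y
After applying T: (x - 3) - (y - 3) = x - y

This is identical to the original x - y, so the expression is invariant.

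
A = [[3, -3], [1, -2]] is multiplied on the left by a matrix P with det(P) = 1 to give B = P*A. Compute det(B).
-3

By the multiplicative property of determinants, det(B) = det(P*A) = det(P) * det(A) = det(A),
so the determinant is invariant under multiplication by any determinant-1 matrix; we just need det(A).

det(A) = (3)(-2) - (-3)(1) = -6 - (-3) = -3

Therefore det(B) = 1 * (-3) = -3.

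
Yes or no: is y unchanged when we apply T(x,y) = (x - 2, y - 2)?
No

Substitute T(x,y) = (x - 2, y - 2) into the expression and compare with the original.

Original: y
After applying T: (y - 2) = y - 2

This differs from the original y (difference: -2), so the expression is NOT invariant.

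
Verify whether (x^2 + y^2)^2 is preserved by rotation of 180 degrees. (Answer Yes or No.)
Yes

Applying rotation by 180 degrees: x' = x*cos(180 degrees) - y*sin(180 degrees) = -x, y' = x*sin(180 degrees) + y*cos(180 degrees) = -y

Substituting into (x^2 + y^2)^2:
((-x)^2 + (-y)^2)^2
= x^4 + 2x^2y^2 + y^4 = (x^2 + y^2)^2

This equals the original expression (x^2 + y^2)^2, so it IS invariant.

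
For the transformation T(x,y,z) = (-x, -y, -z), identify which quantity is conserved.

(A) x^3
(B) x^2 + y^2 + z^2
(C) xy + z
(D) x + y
B

Apply T(x,y,z) = (-x, -y, -z) to each option, i.e. replace (x, y, z) by the transformed coordinates.
Substitute the transformed coordinates into each option and compare with the original:
(A) x^3  ->  (-x)^3 = -x^3   [differs from x^3: not invariant]
(B) x^2 + y^2 + z^2  ->  (-x)^2 + (-y)^2 + (-z)^2 = x^2 + y^2 + z^2   [equals x^2 + y^2 + z^2: invariant]
(C) xy + z  ->  (-x)(-y) + (-z) = xy - z   [differs from xy + z: not invariant]
(D) x + y  ->  (-x) + (-y) = -x - y   [differs from x + y: not invariant]

Only option (B), x^2 + y^2 + z^2, is unchanged by the transformation.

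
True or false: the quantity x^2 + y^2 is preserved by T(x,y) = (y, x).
True

Substitute T(x,y) = (y, x) into the expression and compare with the original.

Original: x^2 + y^2
After applying T: (y)^2 + (x)^2 = x^2 + y^2

This is identical to the original x^2 + y^2, so the expression is invariant.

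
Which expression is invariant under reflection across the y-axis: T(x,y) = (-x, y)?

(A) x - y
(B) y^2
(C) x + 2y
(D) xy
B

The map is reflection across the y-axis: T(x,y) = (-x, y).
Substitute the transformed coordinates into each option and compare with the original:
(A) x - y  ->  (-x) - (y) = -x - y   [differs from x - y: not invariant]
(B) y^2  ->  (y)^2 = y^2   [equals y^2: invariant]
(C) x + 2y  ->  (-x) + 2(y) = -x + 2y   [differs from x + 2y: not invariant]
(D) xy  ->  (-x)(y) = -xy   [differs from xy: not invariant]

Only option (B), y^2, is unchanged by the transformation.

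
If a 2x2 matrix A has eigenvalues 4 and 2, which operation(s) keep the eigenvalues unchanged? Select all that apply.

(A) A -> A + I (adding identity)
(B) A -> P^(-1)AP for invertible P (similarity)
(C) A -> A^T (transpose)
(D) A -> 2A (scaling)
B and C

Eigenvalues are preserved by:
1. Similarity transformations: A -> P^(-1)AP (same characteristic polynomial)
2. Transpose: A^T has the same eigenvalues as A

Eigenvalues are NOT preserved by:
- Adding identity: eigenvalues become 4+1, 2+1
- Scaling: eigenvalues become 8, 4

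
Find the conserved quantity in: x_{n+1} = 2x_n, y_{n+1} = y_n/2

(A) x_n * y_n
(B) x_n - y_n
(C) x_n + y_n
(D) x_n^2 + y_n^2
A

For the recurrence x_{n+1} = 2x_n, y_{n+1} = y_n/2:

x_{n+1} * y_{n+1} = (2x_n) * (y_n/2) = x_n * y_n
The product is conserved.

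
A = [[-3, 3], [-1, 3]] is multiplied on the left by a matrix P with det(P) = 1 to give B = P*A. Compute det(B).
-6

By the multiplicative property of determinants, det(B) = det(P*A) = det(P) * det(A) = det(A),
so the determinant is invariant under multiplication by any determinant-1 matrix; we just need det(A).

det(A) = (-3)(3) - (3)(-1) = -9 - (-3) = -6

Therefore det(B) = 1 * (-6) = -6.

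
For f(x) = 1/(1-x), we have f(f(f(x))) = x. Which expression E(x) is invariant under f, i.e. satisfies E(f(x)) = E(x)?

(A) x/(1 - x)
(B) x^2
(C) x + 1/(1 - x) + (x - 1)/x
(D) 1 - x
C

Replace x by f(x) = 1/(1 - x) in each option and simplify. As a quick numerical cross-check, also compare E(4) with E(f(4)) = E(-1/3).

(A) x/(1 - x)  ->  (1/(1 - x))/(1 - (1/(1 - x))) = -1/x; check: E(4) = -4/3 but E(-1/3) = -1/4.   [not invariant]
(B) x^2  ->  (1/(1 - x))^2 = (x - 1)^(-2); check: E(4) = 16 but E(-1/3) = 1/9.   [not invariant]
(C) x + 1/(1 - x) + (x - 1)/x  ->  (1/(1 - x)) + 1/(1 - (1/(1 - x))) + ((1/(1 - x)) - 1)/(1/(1 - x)), which simplifies back to x + 1/(1 - x) + (x - 1)/x; check: E(4) = 53/12, E(-1/3) = 53/12.   [invariant]
(D) 1 - x  ->  1 - (1/(1 - x)) = x/(x - 1); check: E(4) = -3 but E(-1/3) = 4/3.   [not invariant]

Only (C) is unchanged. Indeed f(f(x)) = 1/(1 - 1/(1-x)) = (1-x)/(-x) = (x-1)/x, so E(x) = x + f(x) + f(f(x)) is the sum over the whole 3-cycle; applying f just permutes the three terms cyclically (x -> f(x) -> f(f(x)) -> x), leaving the sum unchanged.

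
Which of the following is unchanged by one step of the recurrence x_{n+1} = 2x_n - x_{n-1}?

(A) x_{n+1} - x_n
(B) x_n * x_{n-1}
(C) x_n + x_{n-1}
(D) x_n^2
A

For the recurrence x_{n+1} = 2x_n - x_{n-1}:

If x_{n+1} = 2x_n - x_{n-1}, then:
x_{n+1} - x_n = x_n - x_{n-1}
The first difference is constant throughout the sequence.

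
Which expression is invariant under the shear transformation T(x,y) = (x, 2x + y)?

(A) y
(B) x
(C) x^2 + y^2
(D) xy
B

Under the shear T(x,y) = (x, 2x + y):
Substitute the transformed coordinates into each option and compare with the original:
(A) y  ->  (2x + y) = 2x + y   [differs from y: not invariant]
(B) x  ->  (x) = x   [equals x: invariant]
(C) x^2 + y^2  ->  (x)^2 + (2x + y)^2 = 5x^2 + 4xy + y^2   [differs from x^2 + y^2: not invariant]
(D) xy  ->  (x)(2x + y) = 2x^2 + xy   [differs from xy: not invariant]

Only option (B), x, is unchanged by the transformation.
A vertical shear moves points parallel to the y-axis, so the x-coordinate (and any function of x alone) is unchanged.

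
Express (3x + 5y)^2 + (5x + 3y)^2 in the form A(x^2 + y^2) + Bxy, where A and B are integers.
34(x^2 + y^2) + 60xy

Expanding: (3x + 5y)^2 = 9x^2 + 30xy + 25y^2
(5x + 3y)^2 = 25x^2 + 30xy + 9y^2
Sum = (9+25)(x^2+y^2) + 60xy = 34(x^2 + y^2) + 60xy
This is symmetric in x and y.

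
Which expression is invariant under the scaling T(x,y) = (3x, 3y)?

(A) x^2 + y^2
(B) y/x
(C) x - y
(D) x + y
B

Under the uniform scaling T(x,y) = (3x, 3y):
Substitute the transformed coordinates into each option and compare with the original:
(A) x^2 + y^2  ->  (3x)^2 + (3y)^2 = 9x^2 + 9y^2   [differs from x^2 + y^2: not invariant]
(B) y/x  ->  (3y)/(3x) = y/x   [equals y/x: invariant]
(C) x - y  ->  (3x) - (3y) = 3x - 3y   [differs from x - y: not invariant]
(D) x + y  ->  (3x) + (3y) = 3x + 3y   [differs from x + y: not invariant]

Only option (B), y/x, is unchanged by the transformation.
The common factor 3 cancels in a ratio of coordinates, while sums, products and sums of squares pick up factors of 3 or 9.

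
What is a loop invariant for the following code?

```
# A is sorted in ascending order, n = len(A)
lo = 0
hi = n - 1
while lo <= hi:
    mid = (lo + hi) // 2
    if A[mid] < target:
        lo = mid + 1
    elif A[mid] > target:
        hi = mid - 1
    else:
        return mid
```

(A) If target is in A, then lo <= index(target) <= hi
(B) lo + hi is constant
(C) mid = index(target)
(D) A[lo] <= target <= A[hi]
A

A loop invariant must hold before the first iteration and be re-established by every execution of the body.

(A) If target is in A, then lo <= index(target) <= hi: Before the loop [lo, hi] = [0, n-1] covers every index. When A[mid] < target, sortedness puts target strictly to the right of mid, so setting lo = mid + 1 keeps index(target) in [lo, hi]; symmetrically for hi = mid - 1. Hence 'if target is in A then lo <= index(target) <= hi' holds after every iteration, and when lo > hi it proves target is absent.

The other options fail:
(B) lo + hi is constant: each iteration moves exactly one of lo, hi, so lo + hi changes (e.g. 0 + (n-1) becomes (mid+1) + (n-1)).
(C) mid = index(target): mid is just the current probe; it equals index(target) only on the iteration that returns.
(D) A[lo] <= target <= A[hi]: fails when target is not in A (e.g. target < A[0] already violates it before the loop), so it is not maintained in general.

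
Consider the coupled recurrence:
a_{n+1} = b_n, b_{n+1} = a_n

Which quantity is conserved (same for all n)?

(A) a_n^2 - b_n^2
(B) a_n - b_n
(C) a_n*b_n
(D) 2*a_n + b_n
C

Replace a_n by a_{n+1} = b_n and b_n by b_{n+1} = a_n in each option and simplify:
(A) a_n^2 - b_n^2  ->  (b_n)^2 - (a_n)^2 = -a_n^2 + b_n^2   [not conserved]
(B) a_n - b_n  ->  (b_n) - (a_n) = -a_n + b_n   [not conserved]
(C) a_n*b_n  ->  (b_n)*(a_n) = a_n*b_n   [conserved]
(D) 2*a_n + b_n  ->  2*(b_n) + (a_n) = a_n + 2*b_n   [not conserved]

Only (C) a_n*b_n returns to itself after one step, so it is the conserved quantity.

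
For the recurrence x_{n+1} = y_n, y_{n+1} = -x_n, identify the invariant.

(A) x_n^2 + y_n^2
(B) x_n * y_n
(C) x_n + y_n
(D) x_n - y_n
A

For the recurrence x_{n+1} = y_n, y_{n+1} = -x_n:

x_{n+1}^2 + y_{n+1}^2 = y_n^2 + (-x_n)^2 = x_n^2 + y_n^2
The sum of squares is conserved (like energy in a harmonic oscillator).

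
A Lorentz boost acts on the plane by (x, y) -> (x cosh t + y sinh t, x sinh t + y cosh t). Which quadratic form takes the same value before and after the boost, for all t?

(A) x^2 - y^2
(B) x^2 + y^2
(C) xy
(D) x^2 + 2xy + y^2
A

Write x' = x cosh t + y sinh t, y' = x sinh t + y cosh t and substitute into each option:
(A) x^2 - y^2: (x cosh t + y sinh t)^2 - (x sinh t + y cosh t)^2 = x^2(cosh^2 t - sinh^2 t) + 2xy(cosh t sinh t - sinh t cosh t) + y^2(sinh^2 t - cosh^2 t) = x^2 - y^2   [invariant, using cosh^2 t - sinh^2 t = 1]
(B) x^2 + y^2: (x cosh t + y sinh t)^2 + (x sinh t + y cosh t)^2 = (x^2 + y^2)(cosh^2 t + sinh^2 t) + 4xy sinh t cosh t = (x^2 + y^2) cosh 2t + 2xy sinh 2t   [not invariant for t != 0]
(C) xy: (x cosh t + y sinh t)(x sinh t + y cosh t) = xy(cosh^2 t + sinh^2 t) + (x^2 + y^2) sinh t cosh t = xy cosh 2t + (x^2 + y^2)(sinh 2t)/2   [not invariant for t != 0]
(D) x^2 + 2xy + y^2: (x' + y')^2 with x' + y' = (x + y)(cosh t + sinh t) = (x + y)e^t, so it becomes (x + y)^2 e^(2t)   [not invariant for t != 0]

Only (A) x^2 - y^2 is unchanged; it is the Minkowski form preserved by Lorentz boosts, just as x^2 + y^2 is preserved by ordinary rotations.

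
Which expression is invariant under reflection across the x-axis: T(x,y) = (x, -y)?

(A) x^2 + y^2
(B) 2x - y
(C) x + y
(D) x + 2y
A

The map is reflection across the x-axis: T(x,y) = (x, -y).
Substitute the transformed coordinates into each option and compare with the original:
(A) x^2 + y^2  ->  (x)^2 + (-y)^2 = x^2 + y^2   [equals x^2 + y^2: invariant]
(B) 2x - y  ->  2(x) - (-y) = 2x + y   [differs from 2x - y: not invariant]
(C) x + y  ->  (x) + (-y) = x - y   [differs from x + y: not invariant]
(D) x + 2y  ->  (x) + 2(-y) = x - 2y   [differs from x + 2y: not invariant]

Only option (A), x^2 + y^2, is unchanged by the transformation.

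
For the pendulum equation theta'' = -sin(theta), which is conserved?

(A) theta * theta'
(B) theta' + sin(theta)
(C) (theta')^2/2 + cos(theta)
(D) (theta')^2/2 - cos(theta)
D

A first integral I satisfies dI/dt = 0 along every solution. Differentiate each option and use the equation of motion:
(A) d/dt[theta * theta'] = (theta')^2 + theta theta'' = (theta')^2 - theta sin(theta), not identically 0
(B) d/dt[theta' + sin(theta)] = theta'' + cos(theta) theta' = -sin(theta) + theta' cos(theta), not identically 0
(C) d/dt[(theta')^2/2 + cos(theta)] = theta' theta'' - sin(theta) theta' = -2 theta' sin(theta), not identically 0
(D) d/dt[(theta')^2/2 - cos(theta)] = theta' theta'' + sin(theta) theta' = theta'(-sin(theta)) + theta' sin(theta) = 0

Only (D) has zero time-derivative. This is the total energy: kinetic (theta')^2/2 plus potential -cos(theta).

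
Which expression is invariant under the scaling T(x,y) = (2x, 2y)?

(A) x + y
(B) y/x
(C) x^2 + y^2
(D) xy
B

Under the uniform scaling T(x,y) = (2x, 2y):
Substitute the transformed coordinates into each option and compare with the original:
(A) x + y  ->  (2x) + (2y) = 2x + 2y   [differs from x + y: not invariant]
(B) y/x  ->  (2y)/(2x) = y/x   [equals y/x: invariant]
(C) x^2 + y^2  ->  (2x)^2 + (2y)^2 = 4x^2 + 4y^2   [differs from x^2 + y^2: not invariant]
(D) xy  ->  (2x)(2y) = 4xy   [differs from xy: not invariant]

Only option (B), y/x, is unchanged by the transformation.
The common factor 2 cancels in a ratio of coordinates, while sums, products and sums of squares pick up factors of 2 or 4.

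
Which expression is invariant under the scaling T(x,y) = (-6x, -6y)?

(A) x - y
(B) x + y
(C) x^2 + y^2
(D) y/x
D

Under the uniform scaling T(x,y) = (-6x, -6y):
Substitute the transformed coordinates into each option and compare with the original:
(A) x - y  ->  (-6x) - (-6y) = -6x + 6y   [differs from x - y: not invariant]
(B) x + y  ->  (-6x) + (-6y) = -6x - 6y   [differs from x + y: not invariant]
(C) x^2 + y^2  ->  (-6x)^2 + (-6y)^2 = 36x^2 + 36y^2   [differs from x^2 + y^2: not invariant]
(D) y/x  ->  (-6y)/(-6x) = y/x   [equals y/x: invariant]

Only option (D), y/x, is unchanged by the transformation.
The common factor -6 cancels in a ratio of coordinates, while sums, products and sums of squares pick up factors of -6 or 36.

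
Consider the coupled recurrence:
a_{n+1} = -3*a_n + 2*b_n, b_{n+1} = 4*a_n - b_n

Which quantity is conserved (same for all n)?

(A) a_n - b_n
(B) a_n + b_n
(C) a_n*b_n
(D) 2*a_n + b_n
B

Replace a_n by a_{n+1} = -3*a_n + 2*b_n and b_n by b_{n+1} = 4*a_n - b_n in each option and simplify:
(A) a_n - b_n  ->  (-3*a_n + 2*b_n) - (4*a_n - b_n) = -7*a_n + 3*b_n   [not conserved]
(B) a_n + b_n  ->  (-3*a_n + 2*b_n) + (4*a_n - b_n) = a_n + b_n   [conserved]
(C) a_n*b_n  ->  (-3*a_n + 2*b_n)*(4*a_n - b_n) = -12*a_n^2 + 11*a_n*b_n - 2*b_n^2   [not conserved]
(D) 2*a_n + b_n  ->  2*(-3*a_n + 2*b_n) + (4*a_n - b_n) = -2*a_n + 3*b_n   [not conserved]

Only (B) a_n + b_n returns to itself after one step, so it is the conserved quantity.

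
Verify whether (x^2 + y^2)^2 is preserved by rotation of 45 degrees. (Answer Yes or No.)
Yes

Applying rotation by 45 degrees: x' = x*cos(45 degrees) - y*sin(45 degrees) = sqrt(2)x/2 - sqrt(2)y/2, y' = x*sin(45 degrees) + y*cos(45 degrees) = sqrt(2)x/2 + sqrt(2)y/2

Substituting into (x^2 + y^2)^2:
((sqrt(2)x/2 - sqrt(2)y/2)^2 + (sqrt(2)x/2 + sqrt(2)y/2)^2)^2
= x^4 + 2x^2y^2 + y^4 = (x^2 + y^2)^2

This equals the original expression (x^2 + y^2)^2, so it IS invariant.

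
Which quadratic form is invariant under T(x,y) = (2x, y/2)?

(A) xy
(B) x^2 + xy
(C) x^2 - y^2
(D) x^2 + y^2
A

T multiplies x by 2 and divides y by 2.
Substitute the transformed coordinates into each option and compare with the original:
(A) xy  ->  (2x)(y/2) = xy   [equals xy: invariant]
(B) x^2 + xy  ->  (2x)^2 + (2x)(y/2) = 4x^2 + xy   [differs from x^2 + xy: not invariant]
(C) x^2 - y^2  ->  (2x)^2 - (y/2)^2 = 4x^2 - y^2/4   [differs from x^2 - y^2: not invariant]
(D) x^2 + y^2  ->  (2x)^2 + (y/2)^2 = 4x^2 + y^2/4   [differs from x^2 + y^2: not invariant]

Only option (A), xy, is unchanged by the transformation.
The factors 2 and 1/2 cancel only in the pure product xy.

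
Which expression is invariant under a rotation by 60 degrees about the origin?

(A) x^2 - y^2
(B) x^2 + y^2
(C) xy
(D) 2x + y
B

A rotation by 60 degrees sends (x, y) to (x/2 - sqrt(3)y/2, sqrt(3)x/2 + y/2).
Substitute the transformed coordinates into each option and compare with the original:
(A) x^2 - y^2  ->  (x/2 - sqrt(3)y/2)^2 - (sqrt(3)x/2 + y/2)^2 = -x^2/2 - sqrt(3)xy + y^2/2   [differs from x^2 - y^2: not invariant]
(B) x^2 + y^2  ->  (x/2 - sqrt(3)y/2)^2 + (sqrt(3)x/2 + y/2)^2 = x^2 + y^2   [equals x^2 + y^2: invariant]
(C) xy  ->  (x/2 - sqrt(3)y/2)(sqrt(3)x/2 + y/2) = sqrt(3)x^2/4 - xy/2 - sqrt(3)y^2/4   [differs from xy: not invariant]
(D) 2x + y  ->  2(x/2 - sqrt(3)y/2) + (sqrt(3)x/2 + y/2) = sqrt(3)x/2 + x - sqrt(3)y + y/2   [differs from 2x + y: not invariant]

Only option (B), x^2 + y^2, is unchanged by the transformation.
Geometrically, x^2 + y^2 is the squared distance from the origin, which every rotation about the origin preserves.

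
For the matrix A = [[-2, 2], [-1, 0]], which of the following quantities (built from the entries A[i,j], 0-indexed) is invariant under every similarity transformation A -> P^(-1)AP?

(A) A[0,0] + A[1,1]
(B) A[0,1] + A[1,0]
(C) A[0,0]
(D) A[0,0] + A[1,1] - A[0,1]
A

A[0,0] + A[1,1] is the trace of A. By the cyclic property of the trace, tr(P^(-1)AP) = tr(APP^(-1)) = tr(A), so it is the same for every matrix similar to A.

The other combinations are not similarity invariants. For example, take P = [[1, 1], [0, 1]] (det P = 1), so P^(-1) = [[1, -1], [0, 1]] and
B = P^(-1)AP = [[-1, 1], [-1, -1]].
Evaluating each option on A and on B:
(A) A[0,0] + A[1,1]: -2 for A, -2 for B -> unchanged
(B) A[0,1] + A[1,0]: 1 for A, 0 for B -> changes
(C) A[0,0]: -2 for A, -1 for B -> changes
(D) A[0,0] + A[1,1] - A[0,1]: -4 for A, -3 for B -> changes

Only (A) A[0,0] + A[1,1] = -2 survives (and it does so for every P, not just this one), so it is the invariant.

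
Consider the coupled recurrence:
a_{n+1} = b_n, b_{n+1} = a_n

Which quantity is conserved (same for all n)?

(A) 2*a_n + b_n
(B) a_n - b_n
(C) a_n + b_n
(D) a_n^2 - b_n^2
C

Replace a_n by a_{n+1} = b_n and b_n by b_{n+1} = a_n in each option and simplify:
(A) 2*a_n + b_n  ->  2*(b_n) + (a_n) = a_n + 2*b_n   [not conserved]
(B) a_n - b_n  ->  (b_n) - (a_n) = -a_n + b_n   [not conserved]
(C) a_n + b_n  ->  (b_n) + (a_n) = a_n + b_n   [conserved]
(D) a_n^2 - b_n^2  ->  (b_n)^2 - (a_n)^2 = -a_n^2 + b_n^2   [not conserved]

Only (C) a_n + b_n returns to itself after one step, so it is the conserved quantity.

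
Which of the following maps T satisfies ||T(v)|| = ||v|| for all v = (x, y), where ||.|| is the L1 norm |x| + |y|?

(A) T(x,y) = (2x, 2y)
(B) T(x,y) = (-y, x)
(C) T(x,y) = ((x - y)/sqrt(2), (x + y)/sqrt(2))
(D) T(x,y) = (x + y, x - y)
B

A transformation preserves a norm if ||T(v)|| = ||v|| for every v; a single vector where the norm changes rules an option out.

(A) T(x,y) = (2x, 2y): v = (1, 0) has norm |1| + |0| = 1, but T(v) = (2, 0) has norm 2 -- not preserved.
(B) T(x,y) = (-y, x): preserves the norm -- it only permutes the coordinates and/or flips signs, which leaves |x| + |y| unchanged.
(C) T(x,y) = ((x - y)/sqrt(2), (x + y)/sqrt(2)): v = (1, 0) has norm |1| + |0| = 1, but T(v) = (sqrt(2)/2, sqrt(2)/2) has norm sqrt(2) -- not preserved.
(D) T(x,y) = (x + y, x - y): v = (1, 0) has norm |1| + |0| = 1, but T(v) = (1, 1) has norm 2 -- not preserved.

Therefore the answer is (B).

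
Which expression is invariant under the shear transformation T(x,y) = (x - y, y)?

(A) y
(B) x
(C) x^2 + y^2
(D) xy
A

Under the shear T(x,y) = (x - y, y):
Substitute the transformed coordinates into each option and compare with the original:
(A) y  ->  (y) = y   [equals y: invariant]
(B) x  ->  (x - y) = x - y   [differs from x: not invariant]
(C) x^2 + y^2  ->  (x - y)^2 + (y)^2 = x^2 - 2xy + 2y^2   [differs from x^2 + y^2: not invariant]
(D) xy  ->  (x - y)(y) = xy - y^2   [differs from xy: not invariant]

Only option (A), y, is unchanged by the transformation.
A horizontal shear moves points parallel to the x-axis, so the y-coordinate (and any function of y alone) is unchanged.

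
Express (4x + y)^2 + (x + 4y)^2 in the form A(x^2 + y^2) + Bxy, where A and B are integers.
17(x^2 + y^2) + 16xy

Expanding: (4x + y)^2 = 16x^2 + 8xy + y^2
(x + 4y)^2 = x^2 + 8xy + 16y^2
Sum = (16+1)(x^2+y^2) + 16xy = 17(x^2 + y^2) + 16xy
This is symmetric in x and y.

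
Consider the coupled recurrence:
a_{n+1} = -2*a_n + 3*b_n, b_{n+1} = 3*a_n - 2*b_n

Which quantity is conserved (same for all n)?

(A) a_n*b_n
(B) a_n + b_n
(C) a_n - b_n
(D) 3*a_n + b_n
B

Replace a_n by a_{n+1} = -2*a_n + 3*b_n and b_n by b_{n+1} = 3*a_n - 2*b_n in each option and simplify:
(A) a_n*b_n  ->  (-2*a_n + 3*b_n)*(3*a_n - 2*b_n) = -6*a_n^2 + 13*a_n*b_n - 6*b_n^2   [not conserved]
(B) a_n + b_n  ->  (-2*a_n + 3*b_n) + (3*a_n - 2*b_n) = a_n + b_n   [conserved]
(C) a_n - b_n  ->  (-2*a_n + 3*b_n) - (3*a_n - 2*b_n) = -5*a_n + 5*b_n   [not conserved]
(D) 3*a_n + b_n  ->  3*(-2*a_n + 3*b_n) + (3*a_n - 2*b_n) = -3*a_n + 7*b_n   [not conserved]

Only (B) a_n + b_n returns to itself after one step, so it is the conserved quantity.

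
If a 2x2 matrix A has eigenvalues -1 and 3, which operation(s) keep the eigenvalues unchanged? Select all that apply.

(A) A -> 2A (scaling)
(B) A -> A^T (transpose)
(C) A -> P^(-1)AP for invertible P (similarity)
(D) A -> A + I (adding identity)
B and C

Eigenvalues are preserved by:
1. Similarity transformations: A -> P^(-1)AP (same characteristic polynomial)
2. Transpose: A^T has the same eigenvalues as A

Eigenvalues are NOT preserved by:
- Adding identity: eigenvalues become -1+1, 3+1
- Scaling: eigenvalues become -2, 6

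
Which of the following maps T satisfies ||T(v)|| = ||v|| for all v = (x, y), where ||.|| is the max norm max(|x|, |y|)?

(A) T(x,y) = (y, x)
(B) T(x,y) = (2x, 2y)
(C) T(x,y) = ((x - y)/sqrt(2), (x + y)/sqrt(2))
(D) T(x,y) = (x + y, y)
A

A transformation preserves a norm if ||T(v)|| = ||v|| for every v; a single vector where the norm changes rules an option out.

(A) T(x,y) = (y, x): preserves the norm -- it only permutes the coordinates and/or flips signs, which leaves max(|x|, |y|) unchanged.
(B) T(x,y) = (2x, 2y): v = (1, 0) has norm max(|1|, |0|) = 1, but T(v) = (2, 0) has norm 2 -- not preserved.
(C) T(x,y) = ((x - y)/sqrt(2), (x + y)/sqrt(2)): v = (1, 0) has norm max(|1|, |0|) = 1, but T(v) = (sqrt(2)/2, sqrt(2)/2) has norm sqrt(2)/2 -- not preserved.
(D) T(x,y) = (x + y, y): v = (1, 1) has norm max(|1|, |1|) = 1, but T(v) = (2, 1) has norm 2 -- not preserved.

Therefore the answer is (A).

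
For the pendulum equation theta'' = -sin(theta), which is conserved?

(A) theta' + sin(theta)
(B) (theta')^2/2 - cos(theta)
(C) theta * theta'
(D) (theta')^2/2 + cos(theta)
B

A first integral I satisfies dI/dt = 0 along every solution. Differentiate each option and use the equation of motion:
(A) d/dt[theta' + sin(theta)] = theta'' + cos(theta) theta' = -sin(theta) + theta' cos(theta), not identically 0
(B) d/dt[(theta')^2/2 - cos(theta)] = theta' theta'' + sin(theta) theta' = theta'(-sin(theta)) + theta' sin(theta) = 0
(C) d/dt[theta * theta'] = (theta')^2 + theta theta'' = (theta')^2 - theta sin(theta), not identically 0
(D) d/dt[(theta')^2/2 + cos(theta)] = theta' theta'' - sin(theta) theta' = -2 theta' sin(theta), not identically 0

Only (B) has zero time-derivative. This is the total energy: kinetic (theta')^2/2 plus potential -cos(theta).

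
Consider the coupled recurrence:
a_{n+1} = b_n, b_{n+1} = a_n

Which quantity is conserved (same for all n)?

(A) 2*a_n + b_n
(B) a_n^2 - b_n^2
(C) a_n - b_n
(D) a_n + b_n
D

Replace a_n by a_{n+1} = b_n and b_n by b_{n+1} = a_n in each option and simplify:
(A) 2*a_n + b_n  ->  2*(b_n) + (a_n) = a_n + 2*b_n   [not conserved]
(B) a_n^2 - b_n^2  ->  (b_n)^2 - (a_n)^2 = -a_n^2 + b_n^2   [not conserved]
(C) a_n - b_n  ->  (b_n) - (a_n) = -a_n + b_n   [not conserved]
(D) a_n + b_n  ->  (b_n) + (a_n) = a_n + b_n   [conserved]

Only (D) a_n + b_n returns to itself after one step, so it is the conserved quantity.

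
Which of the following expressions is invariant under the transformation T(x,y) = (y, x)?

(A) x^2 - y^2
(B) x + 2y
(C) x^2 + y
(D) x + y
D

An expression E(x,y) is invariant under T if E(T(x,y)) = E(x,y). Here T(x,y) = (y, x).
Substitute the transformed coordinates into each option and compare with the original:
(A) x^2 - y^2  ->  (y)^2 - (x)^2 = -x^2 + y^2   [differs from x^2 - y^2: not invariant]
(B) x + 2y  ->  (y) + 2(x) = 2x + y   [differs from x + 2y: not invariant]
(C) x^2 + y  ->  (y)^2 + (x) = x + y^2   [differs from x^2 + y: not invariant]
(D) x + y  ->  (y) + (x) = x + y   [equals x + y: invariant]

Only option (D), x + y, is unchanged by the transformation.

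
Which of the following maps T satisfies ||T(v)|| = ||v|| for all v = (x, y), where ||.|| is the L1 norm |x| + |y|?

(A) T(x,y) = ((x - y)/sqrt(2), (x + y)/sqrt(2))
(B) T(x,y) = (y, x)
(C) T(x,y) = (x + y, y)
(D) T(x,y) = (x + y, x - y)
B

A transformation preserves a norm if ||T(v)|| = ||v|| for every v; a single vector where the norm changes rules an option out.

(A) T(x,y) = ((x - y)/sqrt(2), (x + y)/sqrt(2)): v = (1, 0) has norm |1| + |0| = 1, but T(v) = (sqrt(2)/2, sqrt(2)/2) has norm sqrt(2) -- not preserved.
(B) T(x,y) = (y, x): preserves the norm -- it only permutes the coordinates and/or flips signs, which leaves |x| + |y| unchanged.
(C) T(x,y) = (x + y, y): v = (0, 1) has norm |0| + |1| = 1, but T(v) = (1, 1) has norm 2 -- not preserved.
(D) T(x,y) = (x + y, x - y): v = (1, 0) has norm |1| + |0| = 1, but T(v) = (1, 1) has norm 2 -- not preserved.

Therefore the answer is (B).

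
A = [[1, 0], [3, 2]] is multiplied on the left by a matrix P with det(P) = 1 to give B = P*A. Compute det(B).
2

By the multiplicative property of determinants, det(B) = det(P*A) = det(P) * det(A) = det(A),
so the determinant is invariant under multiplication by any determinant-1 matrix; we just need det(A).

det(A) = (1)(2) - (0)(3) = 2 - 0 = 2

Therefore det(B) = 1 * 2 = 2.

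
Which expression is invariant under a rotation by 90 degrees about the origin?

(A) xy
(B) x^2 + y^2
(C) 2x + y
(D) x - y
B

A rotation by 90 degrees sends (x, y) to (-y, x).
Substitute the transformed coordinates into each option and compare with the original:
(A) xy  ->  (-y)(x) = -xy   [differs from xy: not invariant]
(B) x^2 + y^2  ->  (-y)^2 + (x)^2 = x^2 + y^2   [equals x^2 + y^2: invariant]
(C) 2x + y  ->  2(-y) + (x) = x - 2y   [differs from 2x + y: not invariant]
(D) x - y  ->  (-y) - (x) = -x - y   [differs from x - y: not invariant]

Only option (B), x^2 + y^2, is unchanged by the transformation.
Geometrically, x^2 + y^2 is the squared distance from the origin, which every rotation about the origin preserves.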